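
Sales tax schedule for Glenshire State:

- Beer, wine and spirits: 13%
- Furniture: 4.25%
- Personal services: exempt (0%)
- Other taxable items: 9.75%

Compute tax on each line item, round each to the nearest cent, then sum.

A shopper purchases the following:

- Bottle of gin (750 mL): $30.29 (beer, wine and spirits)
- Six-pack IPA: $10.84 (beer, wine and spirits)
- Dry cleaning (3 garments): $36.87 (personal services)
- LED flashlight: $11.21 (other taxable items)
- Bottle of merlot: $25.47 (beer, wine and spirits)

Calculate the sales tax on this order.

$9.75

Bottle of gin (750 mL) $30.29: beer, wine and spirits → 13% → $3.94
Six-pack IPA $10.84: beer, wine and spirits → 13% → $1.41
Dry cleaning (3 garments) $36.87: personal services → 0% → $0.00
LED flashlight $11.21: other taxable items → 9.75% → $1.09
Bottle of merlot $25.47: beer, wine and spirits → 13% → $3.31
Total tax = $3.94 + $1.41 + $1.09 + $3.31 = $9.75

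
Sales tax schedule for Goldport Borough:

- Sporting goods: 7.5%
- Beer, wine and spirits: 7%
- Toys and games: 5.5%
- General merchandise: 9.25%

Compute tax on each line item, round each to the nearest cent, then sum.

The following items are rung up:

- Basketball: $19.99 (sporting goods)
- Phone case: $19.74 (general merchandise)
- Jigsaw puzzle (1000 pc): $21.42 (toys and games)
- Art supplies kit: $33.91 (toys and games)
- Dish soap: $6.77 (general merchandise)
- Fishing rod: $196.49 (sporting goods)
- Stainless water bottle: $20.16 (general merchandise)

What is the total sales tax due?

$23.61

Basketball $19.99: sporting goods → 7.5% → $1.50
Phone case $19.74: general merchandise → 9.25% → $1.83
Jigsaw puzzle (1000 pc) $21.42: toys and games → 5.5% → $1.18
Art supplies kit $33.91: toys and games → 5.5% → $1.87
Dish soap $6.77: general merchandise → 9.25% → $0.63
Fishing rod $196.49: sporting goods → 7.5% → $14.74
Stainless water bottle $20.16: general merchandise → 9.25% → $1.86
Total tax = $1.50 + $1.83 + $1.18 + $1.87 + $0.63 + $14.74 + $1.86 = $23.61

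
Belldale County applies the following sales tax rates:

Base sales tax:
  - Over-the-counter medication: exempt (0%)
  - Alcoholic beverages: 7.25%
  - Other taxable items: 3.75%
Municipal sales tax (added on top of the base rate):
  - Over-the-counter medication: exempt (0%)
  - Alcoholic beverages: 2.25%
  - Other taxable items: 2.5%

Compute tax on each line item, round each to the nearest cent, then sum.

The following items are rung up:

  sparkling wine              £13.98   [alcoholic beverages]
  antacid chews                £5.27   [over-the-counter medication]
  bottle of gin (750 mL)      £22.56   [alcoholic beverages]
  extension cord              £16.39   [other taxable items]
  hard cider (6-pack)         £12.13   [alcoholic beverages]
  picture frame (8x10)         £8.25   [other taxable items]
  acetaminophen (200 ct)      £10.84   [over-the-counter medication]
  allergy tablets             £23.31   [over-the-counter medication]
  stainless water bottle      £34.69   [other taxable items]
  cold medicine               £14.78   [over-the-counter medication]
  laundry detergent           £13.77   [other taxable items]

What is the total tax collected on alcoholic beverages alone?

Sparkling wine £13.98: alcoholic beverages → 7.25% + 2.25% municipal = 9.5% → £1.33
Bottle of gin (750 mL) £22.56: alcoholic beverages → 7.25% + 2.25% municipal = 9.5% → £2.14
Hard cider (6-pack) £12.13: alcoholic beverages → 7.25% + 2.25% municipal = 9.5% → £1.15
Tax on alcoholic beverages = £1.33 + £2.14 + £1.15 = £4.62

£4.62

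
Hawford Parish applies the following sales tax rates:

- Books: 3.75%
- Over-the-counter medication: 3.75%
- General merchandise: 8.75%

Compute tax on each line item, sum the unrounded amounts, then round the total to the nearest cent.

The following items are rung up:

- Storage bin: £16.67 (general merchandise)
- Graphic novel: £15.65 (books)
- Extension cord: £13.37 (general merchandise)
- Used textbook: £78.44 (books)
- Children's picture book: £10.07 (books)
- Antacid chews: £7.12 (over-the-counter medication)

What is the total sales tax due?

Storage bin £16.67: general merchandise → 8.75% → £1.458625
Graphic novel £15.65: books → 3.75% → £0.586875
Extension cord £13.37: general merchandise → 8.75% → £1.169875
Used textbook £78.44: books → 3.75% → £2.9415
Children's picture book £10.07: books → 3.75% → £0.377625
Antacid chews £7.12: over-the-counter medication → 3.75% → £0.267
Unrounded tax sum = £6.8015 → £6.80

£6.80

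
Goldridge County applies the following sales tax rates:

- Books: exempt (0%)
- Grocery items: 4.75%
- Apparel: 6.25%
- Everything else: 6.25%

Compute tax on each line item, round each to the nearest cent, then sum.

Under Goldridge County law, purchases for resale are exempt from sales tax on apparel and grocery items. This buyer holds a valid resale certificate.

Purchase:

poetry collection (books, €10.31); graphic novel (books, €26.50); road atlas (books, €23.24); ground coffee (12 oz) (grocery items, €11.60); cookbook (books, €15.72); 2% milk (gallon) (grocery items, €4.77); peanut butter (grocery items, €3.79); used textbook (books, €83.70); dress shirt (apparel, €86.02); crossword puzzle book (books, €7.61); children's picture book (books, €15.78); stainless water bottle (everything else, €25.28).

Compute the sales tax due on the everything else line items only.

€1.58

Stainless water bottle €25.28: everything else → 6.25% → €1.58
Tax on everything else = €1.58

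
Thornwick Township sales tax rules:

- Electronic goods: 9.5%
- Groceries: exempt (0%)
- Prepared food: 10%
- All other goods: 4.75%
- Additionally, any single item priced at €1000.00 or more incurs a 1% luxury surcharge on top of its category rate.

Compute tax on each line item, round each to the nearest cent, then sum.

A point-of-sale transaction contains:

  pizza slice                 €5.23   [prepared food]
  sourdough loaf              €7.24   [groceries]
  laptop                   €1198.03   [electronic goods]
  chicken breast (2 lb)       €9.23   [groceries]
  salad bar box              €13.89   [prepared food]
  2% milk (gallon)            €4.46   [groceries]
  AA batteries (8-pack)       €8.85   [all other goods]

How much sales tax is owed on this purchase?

€128.12

Pizza slice €5.23: prepared food → 10% → €0.52
Sourdough loaf €7.24: groceries → 0% → €0.00
Laptop €1198.03: electronic goods → 9.5% + 1% surcharge = 10.5% → €125.79
Chicken breast (2 lb) €9.23: groceries → 0% → €0.00
Salad bar box €13.89: prepared food → 10% → €1.39
2% milk (gallon) €4.46: groceries → 0% → €0.00
AA batteries (8-pack) €8.85: all other goods → 4.75% → €0.42
Total tax = €0.52 + €125.79 + €1.39 + €0.42 = €128.12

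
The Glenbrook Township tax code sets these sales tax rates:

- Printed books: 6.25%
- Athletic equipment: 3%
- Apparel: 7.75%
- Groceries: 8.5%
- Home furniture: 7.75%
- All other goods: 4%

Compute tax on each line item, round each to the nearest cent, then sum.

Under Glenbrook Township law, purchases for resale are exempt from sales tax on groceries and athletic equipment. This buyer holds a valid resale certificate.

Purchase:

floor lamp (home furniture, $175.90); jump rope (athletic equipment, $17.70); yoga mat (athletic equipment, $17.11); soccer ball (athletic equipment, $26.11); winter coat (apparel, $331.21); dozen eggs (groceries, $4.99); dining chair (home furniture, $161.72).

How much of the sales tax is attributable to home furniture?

Floor lamp $175.90: home furniture → 7.75% → $13.63
Dining chair $161.72: home furniture → 7.75% → $12.53
Tax on home furniture = $13.63 + $12.53 = $26.16

$26.16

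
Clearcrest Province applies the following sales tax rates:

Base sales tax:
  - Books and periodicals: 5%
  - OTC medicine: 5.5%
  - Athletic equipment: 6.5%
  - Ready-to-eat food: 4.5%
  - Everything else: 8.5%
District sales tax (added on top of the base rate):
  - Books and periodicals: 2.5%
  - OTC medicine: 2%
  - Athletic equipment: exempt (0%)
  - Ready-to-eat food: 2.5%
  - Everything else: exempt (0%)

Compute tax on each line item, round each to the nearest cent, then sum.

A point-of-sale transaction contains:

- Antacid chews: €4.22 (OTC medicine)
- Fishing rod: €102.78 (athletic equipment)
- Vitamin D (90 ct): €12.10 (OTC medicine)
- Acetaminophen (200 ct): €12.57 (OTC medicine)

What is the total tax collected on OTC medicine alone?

€2.17

Antacid chews €4.22: OTC medicine → 5.5% + 2% district = 7.5% → €0.32
Vitamin D (90 ct) €12.10: OTC medicine → 5.5% + 2% district = 7.5% → €0.91
Acetaminophen (200 ct) €12.57: OTC medicine → 5.5% + 2% district = 7.5% → €0.94
Tax on OTC medicine = €0.32 + €0.91 + €0.94 = €2.17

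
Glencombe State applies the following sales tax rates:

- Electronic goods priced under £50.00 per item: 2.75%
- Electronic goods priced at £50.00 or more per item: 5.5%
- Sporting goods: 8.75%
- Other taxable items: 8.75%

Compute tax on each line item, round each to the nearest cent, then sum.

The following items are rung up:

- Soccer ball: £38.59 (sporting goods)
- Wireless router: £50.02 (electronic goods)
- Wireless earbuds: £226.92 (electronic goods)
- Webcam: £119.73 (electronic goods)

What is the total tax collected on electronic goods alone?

£21.82

Wireless router £50.02: electronic goods, £50.00 or more → 5.5% → £2.75
Wireless earbuds £226.92: electronic goods, £50.00 or more → 5.5% → £12.48
Webcam £119.73: electronic goods, £50.00 or more → 5.5% → £6.59
Tax on electronic goods = £2.75 + £12.48 + £6.59 = £21.82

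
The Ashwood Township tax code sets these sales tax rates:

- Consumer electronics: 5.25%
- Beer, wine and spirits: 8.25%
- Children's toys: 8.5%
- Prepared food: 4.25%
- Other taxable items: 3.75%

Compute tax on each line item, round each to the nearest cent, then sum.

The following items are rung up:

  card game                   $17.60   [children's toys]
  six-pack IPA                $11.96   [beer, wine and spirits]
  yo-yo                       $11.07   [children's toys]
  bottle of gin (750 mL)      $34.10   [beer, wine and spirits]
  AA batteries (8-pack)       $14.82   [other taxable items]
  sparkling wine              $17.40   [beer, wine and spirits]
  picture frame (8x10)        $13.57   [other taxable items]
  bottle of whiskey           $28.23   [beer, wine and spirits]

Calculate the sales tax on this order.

Card game $17.60: children's toys → 8.5% → $1.50
Six-pack IPA $11.96: beer, wine and spirits → 8.25% → $0.99
Yo-yo $11.07: children's toys → 8.5% → $0.94
Bottle of gin (750 mL) $34.10: beer, wine and spirits → 8.25% → $2.81
AA batteries (8-pack) $14.82: other taxable items → 3.75% → $0.56
Sparkling wine $17.40: beer, wine and spirits → 8.25% → $1.44
Picture frame (8x10) $13.57: other taxable items → 3.75% → $0.51
Bottle of whiskey $28.23: beer, wine and spirits → 8.25% → $2.33
Total tax = $1.50 + $0.99 + $0.94 + $2.81 + $0.56 + $1.44 + $0.51 + $2.33 = $11.08

$11.08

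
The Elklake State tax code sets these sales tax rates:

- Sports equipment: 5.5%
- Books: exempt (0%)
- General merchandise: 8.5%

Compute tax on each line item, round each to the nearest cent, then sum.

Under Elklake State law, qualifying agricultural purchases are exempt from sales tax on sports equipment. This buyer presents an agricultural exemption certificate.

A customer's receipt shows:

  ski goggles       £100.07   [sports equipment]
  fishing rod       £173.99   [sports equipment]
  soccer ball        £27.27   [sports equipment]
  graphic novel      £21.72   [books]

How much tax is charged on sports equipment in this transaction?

£0.00

Ski goggles £100.07: sports equipment, buyer-exempt → 0% → £0.00
Fishing rod £173.99: sports equipment, buyer-exempt → 0% → £0.00
Soccer ball £27.27: sports equipment, buyer-exempt → 0% → £0.00
Tax on sports equipment = £0.00 + £0.00 + £0.00 = £0.00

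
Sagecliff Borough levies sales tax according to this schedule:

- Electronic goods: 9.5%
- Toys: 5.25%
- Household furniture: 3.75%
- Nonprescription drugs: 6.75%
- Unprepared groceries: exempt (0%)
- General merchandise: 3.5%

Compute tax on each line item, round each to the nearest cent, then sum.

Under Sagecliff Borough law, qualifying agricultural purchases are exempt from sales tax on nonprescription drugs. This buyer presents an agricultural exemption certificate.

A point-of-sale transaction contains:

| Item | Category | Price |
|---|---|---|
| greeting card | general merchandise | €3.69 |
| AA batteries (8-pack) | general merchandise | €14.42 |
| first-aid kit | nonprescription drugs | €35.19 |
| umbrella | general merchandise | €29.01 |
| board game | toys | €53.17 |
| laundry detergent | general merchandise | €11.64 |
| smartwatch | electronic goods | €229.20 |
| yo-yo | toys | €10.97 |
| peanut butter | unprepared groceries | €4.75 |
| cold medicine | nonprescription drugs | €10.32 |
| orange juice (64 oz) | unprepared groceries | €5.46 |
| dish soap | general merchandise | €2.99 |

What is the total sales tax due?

Greeting card €3.69: general merchandise → 3.5% → €0.13
AA batteries (8-pack) €14.42: general merchandise → 3.5% → €0.50
First-aid kit €35.19: nonprescription drugs, buyer-exempt → 0% → €0.00
Umbrella €29.01: general merchandise → 3.5% → €1.02
Board game €53.17: toys → 5.25% → €2.79
Laundry detergent €11.64: general merchandise → 3.5% → €0.41
Smartwatch €229.20: electronic goods → 9.5% → €21.77
Yo-yo €10.97: toys → 5.25% → €0.58
Peanut butter €4.75: unprepared groceries → 0% → €0.00
Cold medicine €10.32: nonprescription drugs, buyer-exempt → 0% → €0.00
Orange juice (64 oz) €5.46: unprepared groceries → 0% → €0.00
Dish soap €2.99: general merchandise → 3.5% → €0.10
Total tax = €0.13 + €0.50 + €1.02 + €2.79 + €0.41 + €21.77 + €0.58 + €0.10 = €27.30

€27.30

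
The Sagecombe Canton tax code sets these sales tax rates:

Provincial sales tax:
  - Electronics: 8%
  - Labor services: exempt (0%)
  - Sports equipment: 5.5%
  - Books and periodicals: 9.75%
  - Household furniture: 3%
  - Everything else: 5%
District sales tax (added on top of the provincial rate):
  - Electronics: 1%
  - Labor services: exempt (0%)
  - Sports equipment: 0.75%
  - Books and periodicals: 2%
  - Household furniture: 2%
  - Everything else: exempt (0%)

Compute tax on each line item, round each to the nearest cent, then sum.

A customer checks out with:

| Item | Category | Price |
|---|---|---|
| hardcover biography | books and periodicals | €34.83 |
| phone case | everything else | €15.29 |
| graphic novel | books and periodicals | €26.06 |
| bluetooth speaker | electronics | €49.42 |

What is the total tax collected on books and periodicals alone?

Hardcover biography €34.83: books and periodicals → 9.75% + 2% district = 11.75% → €4.09
Graphic novel €26.06: books and periodicals → 9.75% + 2% district = 11.75% → €3.06
Tax on books and periodicals = €4.09 + €3.06 = €7.15

€7.15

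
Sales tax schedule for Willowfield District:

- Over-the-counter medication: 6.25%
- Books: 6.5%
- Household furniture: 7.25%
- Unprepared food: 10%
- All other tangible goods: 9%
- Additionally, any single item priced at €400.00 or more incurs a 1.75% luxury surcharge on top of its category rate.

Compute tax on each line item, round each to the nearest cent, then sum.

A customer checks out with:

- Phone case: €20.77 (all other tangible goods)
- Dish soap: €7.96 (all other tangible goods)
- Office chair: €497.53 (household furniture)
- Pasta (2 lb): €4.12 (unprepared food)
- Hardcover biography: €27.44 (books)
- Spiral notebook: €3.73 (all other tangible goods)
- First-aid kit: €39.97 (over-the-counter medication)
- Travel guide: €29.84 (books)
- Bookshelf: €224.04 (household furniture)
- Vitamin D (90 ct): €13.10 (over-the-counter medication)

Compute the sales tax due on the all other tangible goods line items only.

Phone case €20.77: all other tangible goods → 9% → €1.87
Dish soap €7.96: all other tangible goods → 9% → €0.72
Spiral notebook €3.73: all other tangible goods → 9% → €0.34
Tax on all other tangible goods = €1.87 + €0.72 + €0.34 = €2.93

€2.93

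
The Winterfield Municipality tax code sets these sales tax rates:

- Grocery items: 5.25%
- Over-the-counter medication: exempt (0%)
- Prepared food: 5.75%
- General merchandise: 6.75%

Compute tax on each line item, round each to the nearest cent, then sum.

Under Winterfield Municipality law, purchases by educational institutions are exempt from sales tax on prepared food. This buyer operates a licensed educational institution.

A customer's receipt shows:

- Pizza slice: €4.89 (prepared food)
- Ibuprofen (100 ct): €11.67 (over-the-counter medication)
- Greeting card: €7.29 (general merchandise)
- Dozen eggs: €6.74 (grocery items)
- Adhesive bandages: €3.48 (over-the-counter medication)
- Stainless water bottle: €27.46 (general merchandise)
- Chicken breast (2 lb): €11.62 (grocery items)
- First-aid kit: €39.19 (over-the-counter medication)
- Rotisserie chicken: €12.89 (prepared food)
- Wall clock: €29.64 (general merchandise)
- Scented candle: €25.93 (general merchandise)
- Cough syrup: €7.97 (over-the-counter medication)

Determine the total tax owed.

Pizza slice €4.89: prepared food, buyer-exempt → 0% → €0.00
Ibuprofen (100 ct) €11.67: over-the-counter medication → 0% → €0.00
Greeting card €7.29: general merchandise → 6.75% → €0.49
Dozen eggs €6.74: grocery items → 5.25% → €0.35
Adhesive bandages €3.48: over-the-counter medication → 0% → €0.00
Stainless water bottle €27.46: general merchandise → 6.75% → €1.85
Chicken breast (2 lb) €11.62: grocery items → 5.25% → €0.61
First-aid kit €39.19: over-the-counter medication → 0% → €0.00
Rotisserie chicken €12.89: prepared food, buyer-exempt → 0% → €0.00
Wall clock €29.64: general merchandise → 6.75% → €2.00
Scented candle €25.93: general merchandise → 6.75% → €1.75
Cough syrup €7.97: over-the-counter medication → 0% → €0.00
Total tax = €0.49 + €0.35 + €1.85 + €0.61 + €2.00 + €1.75 = €7.05

€7.05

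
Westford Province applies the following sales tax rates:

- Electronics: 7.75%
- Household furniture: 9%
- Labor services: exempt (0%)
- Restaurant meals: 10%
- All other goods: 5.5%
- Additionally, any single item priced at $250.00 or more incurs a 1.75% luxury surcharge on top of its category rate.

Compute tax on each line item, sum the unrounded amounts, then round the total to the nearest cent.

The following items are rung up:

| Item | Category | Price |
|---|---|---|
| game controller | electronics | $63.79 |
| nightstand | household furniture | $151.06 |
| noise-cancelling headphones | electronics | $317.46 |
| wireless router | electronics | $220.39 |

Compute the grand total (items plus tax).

Game controller $63.79: electronics → 7.75% → $4.943725
Nightstand $151.06: household furniture → 9% → $13.5954
Noise-cancelling headphones $317.46: electronics → 7.75% + 1.75% surcharge = 9.5% → $30.1587
Wireless router $220.39: electronics → 7.75% → $17.080225
Subtotal = $752.70; unrounded tax = $65.77805 → $65.78; total due = $818.48

$818.48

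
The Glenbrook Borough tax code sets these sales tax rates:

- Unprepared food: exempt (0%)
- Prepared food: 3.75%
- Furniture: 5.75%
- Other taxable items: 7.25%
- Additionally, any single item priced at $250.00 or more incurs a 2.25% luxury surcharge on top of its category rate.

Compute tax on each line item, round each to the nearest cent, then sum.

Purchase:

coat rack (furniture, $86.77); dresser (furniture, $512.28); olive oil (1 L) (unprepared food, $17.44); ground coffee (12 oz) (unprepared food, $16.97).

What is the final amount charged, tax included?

Coat rack $86.77: furniture → 5.75% → $4.99
Dresser $512.28: furniture → 5.75% + 2.25% surcharge = 8% → $40.98
Olive oil (1 L) $17.44: unprepared food → 0% → $0.00
Ground coffee (12 oz) $16.97: unprepared food → 0% → $0.00
Subtotal = $633.46; tax = $45.97; total due = $679.43

$679.43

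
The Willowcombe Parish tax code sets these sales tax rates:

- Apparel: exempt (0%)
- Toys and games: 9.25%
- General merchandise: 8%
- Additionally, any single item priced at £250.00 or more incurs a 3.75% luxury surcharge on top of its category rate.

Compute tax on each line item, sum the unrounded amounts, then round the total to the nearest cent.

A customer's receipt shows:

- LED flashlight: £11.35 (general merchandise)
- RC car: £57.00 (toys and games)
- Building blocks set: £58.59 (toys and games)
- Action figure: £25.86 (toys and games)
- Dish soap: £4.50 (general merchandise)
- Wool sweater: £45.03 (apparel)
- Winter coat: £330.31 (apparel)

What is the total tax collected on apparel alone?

Wool sweater £45.03: apparel → 0% → £0.00
Winter coat £330.31: apparel → 0% + 3.75% surcharge = 3.75% → £12.386625
Tax on apparel: unrounded sum = £12.386625 → £12.39

£12.39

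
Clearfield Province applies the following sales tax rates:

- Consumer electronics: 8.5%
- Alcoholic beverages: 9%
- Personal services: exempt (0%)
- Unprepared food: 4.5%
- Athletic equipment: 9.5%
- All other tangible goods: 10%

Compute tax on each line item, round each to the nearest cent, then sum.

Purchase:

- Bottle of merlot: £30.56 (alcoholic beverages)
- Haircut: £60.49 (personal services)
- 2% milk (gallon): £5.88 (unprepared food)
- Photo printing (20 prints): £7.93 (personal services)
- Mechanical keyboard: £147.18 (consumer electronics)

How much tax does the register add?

Bottle of merlot £30.56: alcoholic beverages → 9% → £2.75
Haircut £60.49: personal services → 0% → £0.00
2% milk (gallon) £5.88: unprepared food → 4.5% → £0.26
Photo printing (20 prints) £7.93: personal services → 0% → £0.00
Mechanical keyboard £147.18: consumer electronics → 8.5% → £12.51
Total tax = £2.75 + £0.26 + £12.51 = £15.52

£15.52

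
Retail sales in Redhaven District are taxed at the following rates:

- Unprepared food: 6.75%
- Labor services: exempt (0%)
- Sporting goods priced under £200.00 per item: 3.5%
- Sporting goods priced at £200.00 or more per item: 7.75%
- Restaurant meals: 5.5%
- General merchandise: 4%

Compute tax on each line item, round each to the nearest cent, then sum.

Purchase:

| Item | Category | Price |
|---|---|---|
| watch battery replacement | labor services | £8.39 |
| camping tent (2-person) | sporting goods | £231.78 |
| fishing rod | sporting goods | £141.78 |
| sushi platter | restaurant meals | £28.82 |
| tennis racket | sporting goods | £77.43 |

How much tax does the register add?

Watch battery replacement £8.39: labor services → 0% → £0.00
Camping tent (2-person) £231.78: sporting goods, £200.00 or more → 7.75% → £17.96
Fishing rod £141.78: sporting goods, under £200.00 → 3.5% → £4.96
Sushi platter £28.82: restaurant meals → 5.5% → £1.59
Tennis racket £77.43: sporting goods, under £200.00 → 3.5% → £2.71
Total tax = £17.96 + £4.96 + £1.59 + £2.71 = £27.22

£27.22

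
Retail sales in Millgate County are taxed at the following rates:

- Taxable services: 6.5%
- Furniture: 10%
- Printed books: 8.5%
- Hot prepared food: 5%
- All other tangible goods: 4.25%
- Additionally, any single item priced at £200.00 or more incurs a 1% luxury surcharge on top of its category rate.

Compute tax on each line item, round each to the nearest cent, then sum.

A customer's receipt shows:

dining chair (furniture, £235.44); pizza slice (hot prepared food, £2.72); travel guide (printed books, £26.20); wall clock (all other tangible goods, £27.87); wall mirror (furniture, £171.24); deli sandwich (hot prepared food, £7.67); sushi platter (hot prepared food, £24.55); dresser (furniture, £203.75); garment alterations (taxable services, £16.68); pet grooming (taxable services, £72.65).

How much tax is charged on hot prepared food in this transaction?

Pizza slice £2.72: hot prepared food → 5% → £0.14
Deli sandwich £7.67: hot prepared food → 5% → £0.38
Sushi platter £24.55: hot prepared food → 5% → £1.23
Tax on hot prepared food = £0.14 + £0.38 + £1.23 = £1.75

£1.75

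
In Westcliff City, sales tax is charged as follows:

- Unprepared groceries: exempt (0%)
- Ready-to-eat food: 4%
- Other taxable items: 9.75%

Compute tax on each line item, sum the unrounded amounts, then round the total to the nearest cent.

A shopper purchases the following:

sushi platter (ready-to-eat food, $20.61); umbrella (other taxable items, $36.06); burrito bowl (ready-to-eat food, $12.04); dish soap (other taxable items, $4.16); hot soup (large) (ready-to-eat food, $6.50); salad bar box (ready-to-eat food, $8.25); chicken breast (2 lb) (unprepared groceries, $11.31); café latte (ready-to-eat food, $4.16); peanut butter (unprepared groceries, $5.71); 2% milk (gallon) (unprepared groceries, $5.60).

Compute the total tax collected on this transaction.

$5.98

Sushi platter $20.61: ready-to-eat food → 4% → $0.8244
Umbrella $36.06: other taxable items → 9.75% → $3.51585
Burrito bowl $12.04: ready-to-eat food → 4% → $0.4816
Dish soap $4.16: other taxable items → 9.75% → $0.4056
Hot soup (large) $6.50: ready-to-eat food → 4% → $0.26
Salad bar box $8.25: ready-to-eat food → 4% → $0.33
Chicken breast (2 lb) $11.31: unprepared groceries → 0% → $0.00
Café latte $4.16: ready-to-eat food → 4% → $0.1664
Peanut butter $5.71: unprepared groceries → 0% → $0.00
2% milk (gallon) $5.60: unprepared groceries → 0% → $0.00
Unrounded tax sum = $5.98385 → $5.98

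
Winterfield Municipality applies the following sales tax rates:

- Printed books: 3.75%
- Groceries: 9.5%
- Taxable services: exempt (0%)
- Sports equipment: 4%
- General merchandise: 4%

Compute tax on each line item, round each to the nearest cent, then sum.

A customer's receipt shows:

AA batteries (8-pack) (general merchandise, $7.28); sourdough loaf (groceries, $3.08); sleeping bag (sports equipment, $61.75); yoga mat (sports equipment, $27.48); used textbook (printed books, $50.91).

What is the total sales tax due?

AA batteries (8-pack) $7.28: general merchandise → 4% → $0.29
Sourdough loaf $3.08: groceries → 9.5% → $0.29
Sleeping bag $61.75: sports equipment → 4% → $2.47
Yoga mat $27.48: sports equipment → 4% → $1.10
Used textbook $50.91: printed books → 3.75% → $1.91
Total tax = $0.29 + $0.29 + $2.47 + $1.10 + $1.91 = $6.06

$6.06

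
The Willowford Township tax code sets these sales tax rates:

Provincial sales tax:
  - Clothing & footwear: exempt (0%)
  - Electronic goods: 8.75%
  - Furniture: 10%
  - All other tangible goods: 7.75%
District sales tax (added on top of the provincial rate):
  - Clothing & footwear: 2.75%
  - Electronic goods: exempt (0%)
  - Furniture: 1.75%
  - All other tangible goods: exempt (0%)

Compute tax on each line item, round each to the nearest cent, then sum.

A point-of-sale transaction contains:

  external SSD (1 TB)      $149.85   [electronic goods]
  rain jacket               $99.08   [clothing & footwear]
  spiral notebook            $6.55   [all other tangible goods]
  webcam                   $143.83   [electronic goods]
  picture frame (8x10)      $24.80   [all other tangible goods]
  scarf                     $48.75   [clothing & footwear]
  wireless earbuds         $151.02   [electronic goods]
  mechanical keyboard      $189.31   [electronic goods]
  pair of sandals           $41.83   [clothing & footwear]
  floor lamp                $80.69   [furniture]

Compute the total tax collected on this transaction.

$72.59

External SSD (1 TB) $149.85: electronic goods → 8.75% + 0% district = 8.75% → $13.11
Rain jacket $99.08: clothing & footwear → 0% + 2.75% district = 2.75% → $2.72
Spiral notebook $6.55: all other tangible goods → 7.75% + 0% district = 7.75% → $0.51
Webcam $143.83: electronic goods → 8.75% + 0% district = 8.75% → $12.59
Picture frame (8x10) $24.80: all other tangible goods → 7.75% + 0% district = 7.75% → $1.92
Scarf $48.75: clothing & footwear → 0% + 2.75% district = 2.75% → $1.34
Wireless earbuds $151.02: electronic goods → 8.75% + 0% district = 8.75% → $13.21
Mechanical keyboard $189.31: electronic goods → 8.75% + 0% district = 8.75% → $16.56
Pair of sandals $41.83: clothing & footwear → 0% + 2.75% district = 2.75% → $1.15
Floor lamp $80.69: furniture → 10% + 1.75% district = 11.75% → $9.48
Total tax = $13.11 + $2.72 + $0.51 + $12.59 + $1.92 + $1.34 + $13.21 + $16.56 + $1.15 + $9.48 = $72.59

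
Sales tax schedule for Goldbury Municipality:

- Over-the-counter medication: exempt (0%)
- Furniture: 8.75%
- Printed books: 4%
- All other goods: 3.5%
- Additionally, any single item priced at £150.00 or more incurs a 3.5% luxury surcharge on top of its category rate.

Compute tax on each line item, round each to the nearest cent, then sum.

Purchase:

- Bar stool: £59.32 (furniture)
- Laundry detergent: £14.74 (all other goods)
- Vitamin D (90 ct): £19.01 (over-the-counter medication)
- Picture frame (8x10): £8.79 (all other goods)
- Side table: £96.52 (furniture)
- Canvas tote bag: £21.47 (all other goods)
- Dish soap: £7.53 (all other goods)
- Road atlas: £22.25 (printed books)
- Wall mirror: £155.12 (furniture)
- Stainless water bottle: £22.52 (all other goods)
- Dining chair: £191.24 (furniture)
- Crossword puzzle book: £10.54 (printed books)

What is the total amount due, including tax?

Bar stool £59.32: furniture → 8.75% → £5.19
Laundry detergent £14.74: all other goods → 3.5% → £0.52
Vitamin D (90 ct) £19.01: over-the-counter medication → 0% → £0.00
Picture frame (8x10) £8.79: all other goods → 3.5% → £0.31
Side table £96.52: furniture → 8.75% → £8.45
Canvas tote bag £21.47: all other goods → 3.5% → £0.75
Dish soap £7.53: all other goods → 3.5% → £0.26
Road atlas £22.25: printed books → 4% → £0.89
Wall mirror £155.12: furniture → 8.75% + 3.5% surcharge = 12.25% → £19.00
Stainless water bottle £22.52: all other goods → 3.5% → £0.79
Dining chair £191.24: furniture → 8.75% + 3.5% surcharge = 12.25% → £23.43
Crossword puzzle book £10.54: printed books → 4% → £0.42
Subtotal = £629.05; tax = £60.01; total due = £689.06

£689.06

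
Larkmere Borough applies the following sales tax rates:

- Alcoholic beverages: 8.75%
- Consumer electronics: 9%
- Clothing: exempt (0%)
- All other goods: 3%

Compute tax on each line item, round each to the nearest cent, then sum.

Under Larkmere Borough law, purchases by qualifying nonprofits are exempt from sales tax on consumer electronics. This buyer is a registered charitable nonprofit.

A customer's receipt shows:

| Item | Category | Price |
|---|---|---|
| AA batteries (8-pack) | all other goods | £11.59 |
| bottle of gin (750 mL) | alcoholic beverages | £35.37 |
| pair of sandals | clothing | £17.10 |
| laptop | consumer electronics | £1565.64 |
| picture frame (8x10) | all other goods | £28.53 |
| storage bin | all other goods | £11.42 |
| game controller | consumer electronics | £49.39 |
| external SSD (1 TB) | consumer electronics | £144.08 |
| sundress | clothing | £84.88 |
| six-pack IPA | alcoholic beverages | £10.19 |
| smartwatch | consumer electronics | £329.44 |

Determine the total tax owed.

£5.53

AA batteries (8-pack) £11.59: all other goods → 3% → £0.35
Bottle of gin (750 mL) £35.37: alcoholic beverages → 8.75% → £3.09
Pair of sandals £17.10: clothing → 0% → £0.00
Laptop £1565.64: consumer electronics, buyer-exempt → 0% → £0.00
Picture frame (8x10) £28.53: all other goods → 3% → £0.86
Storage bin £11.42: all other goods → 3% → £0.34
Game controller £49.39: consumer electronics, buyer-exempt → 0% → £0.00
External SSD (1 TB) £144.08: consumer electronics, buyer-exempt → 0% → £0.00
Sundress £84.88: clothing → 0% → £0.00
Six-pack IPA £10.19: alcoholic beverages → 8.75% → £0.89
Smartwatch £329.44: consumer electronics, buyer-exempt → 0% → £0.00
Total tax = £0.35 + £3.09 + £0.86 + £0.34 + £0.89 = £5.53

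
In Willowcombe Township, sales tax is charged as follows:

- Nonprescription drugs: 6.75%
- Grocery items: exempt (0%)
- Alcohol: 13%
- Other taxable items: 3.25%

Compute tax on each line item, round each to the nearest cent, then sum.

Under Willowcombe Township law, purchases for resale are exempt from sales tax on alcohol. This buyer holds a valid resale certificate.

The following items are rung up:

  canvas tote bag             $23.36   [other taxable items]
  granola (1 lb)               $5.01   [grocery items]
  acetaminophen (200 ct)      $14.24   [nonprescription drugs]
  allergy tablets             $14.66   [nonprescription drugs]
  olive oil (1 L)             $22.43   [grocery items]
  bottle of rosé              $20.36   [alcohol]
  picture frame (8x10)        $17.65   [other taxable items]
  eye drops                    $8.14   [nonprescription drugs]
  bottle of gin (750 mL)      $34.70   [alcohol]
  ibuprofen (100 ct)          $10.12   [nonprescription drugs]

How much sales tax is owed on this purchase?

$4.51

Canvas tote bag $23.36: other taxable items → 3.25% → $0.76
Granola (1 lb) $5.01: grocery items → 0% → $0.00
Acetaminophen (200 ct) $14.24: nonprescription drugs → 6.75% → $0.96
Allergy tablets $14.66: nonprescription drugs → 6.75% → $0.99
Olive oil (1 L) $22.43: grocery items → 0% → $0.00
Bottle of rosé $20.36: alcohol, buyer-exempt → 0% → $0.00
Picture frame (8x10) $17.65: other taxable items → 3.25% → $0.57
Eye drops $8.14: nonprescription drugs → 6.75% → $0.55
Bottle of gin (750 mL) $34.70: alcohol, buyer-exempt → 0% → $0.00
Ibuprofen (100 ct) $10.12: nonprescription drugs → 6.75% → $0.68
Total tax = $0.76 + $0.96 + $0.99 + $0.57 + $0.55 + $0.68 = $4.51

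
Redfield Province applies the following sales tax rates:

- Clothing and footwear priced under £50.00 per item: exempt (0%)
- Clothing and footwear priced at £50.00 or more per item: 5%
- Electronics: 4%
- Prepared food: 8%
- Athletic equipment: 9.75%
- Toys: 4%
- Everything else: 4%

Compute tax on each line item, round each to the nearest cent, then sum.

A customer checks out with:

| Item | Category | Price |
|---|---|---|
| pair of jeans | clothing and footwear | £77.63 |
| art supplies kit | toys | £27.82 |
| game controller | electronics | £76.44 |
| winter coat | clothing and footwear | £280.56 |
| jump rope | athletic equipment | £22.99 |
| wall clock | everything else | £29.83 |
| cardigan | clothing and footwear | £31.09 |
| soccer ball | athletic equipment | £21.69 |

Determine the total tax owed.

£27.62

Pair of jeans £77.63: clothing and footwear, £50.00 or more → 5% → £3.88
Art supplies kit £27.82: toys → 4% → £1.11
Game controller £76.44: electronics → 4% → £3.06
Winter coat £280.56: clothing and footwear, £50.00 or more → 5% → £14.03
Jump rope £22.99: athletic equipment → 9.75% → £2.24
Wall clock £29.83: everything else → 4% → £1.19
Cardigan £31.09: clothing and footwear, under £50.00 → 0% → £0.00
Soccer ball £21.69: athletic equipment → 9.75% → £2.11
Total tax = £3.88 + £1.11 + £3.06 + £14.03 + £2.24 + £1.19 + £2.11 = £27.62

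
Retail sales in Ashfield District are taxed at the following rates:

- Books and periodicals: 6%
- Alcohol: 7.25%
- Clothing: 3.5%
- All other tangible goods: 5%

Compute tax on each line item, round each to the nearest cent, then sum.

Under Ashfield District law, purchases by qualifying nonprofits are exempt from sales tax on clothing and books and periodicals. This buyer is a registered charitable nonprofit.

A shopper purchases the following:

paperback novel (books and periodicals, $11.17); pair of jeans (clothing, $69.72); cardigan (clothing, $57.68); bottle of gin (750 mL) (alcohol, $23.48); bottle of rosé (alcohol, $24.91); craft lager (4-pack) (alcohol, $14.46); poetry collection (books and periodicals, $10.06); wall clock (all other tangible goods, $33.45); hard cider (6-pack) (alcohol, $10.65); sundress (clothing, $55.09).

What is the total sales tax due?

Paperback novel $11.17: books and periodicals, buyer-exempt → 0% → $0.00
Pair of jeans $69.72: clothing, buyer-exempt → 0% → $0.00
Cardigan $57.68: clothing, buyer-exempt → 0% → $0.00
Bottle of gin (750 mL) $23.48: alcohol → 7.25% → $1.70
Bottle of rosé $24.91: alcohol → 7.25% → $1.81
Craft lager (4-pack) $14.46: alcohol → 7.25% → $1.05
Poetry collection $10.06: books and periodicals, buyer-exempt → 0% → $0.00
Wall clock $33.45: all other tangible goods → 5% → $1.67
Hard cider (6-pack) $10.65: alcohol → 7.25% → $0.77
Sundress $55.09: clothing, buyer-exempt → 0% → $0.00
Total tax = $1.70 + $1.81 + $1.05 + $1.67 + $0.77 = $7.00

$7.00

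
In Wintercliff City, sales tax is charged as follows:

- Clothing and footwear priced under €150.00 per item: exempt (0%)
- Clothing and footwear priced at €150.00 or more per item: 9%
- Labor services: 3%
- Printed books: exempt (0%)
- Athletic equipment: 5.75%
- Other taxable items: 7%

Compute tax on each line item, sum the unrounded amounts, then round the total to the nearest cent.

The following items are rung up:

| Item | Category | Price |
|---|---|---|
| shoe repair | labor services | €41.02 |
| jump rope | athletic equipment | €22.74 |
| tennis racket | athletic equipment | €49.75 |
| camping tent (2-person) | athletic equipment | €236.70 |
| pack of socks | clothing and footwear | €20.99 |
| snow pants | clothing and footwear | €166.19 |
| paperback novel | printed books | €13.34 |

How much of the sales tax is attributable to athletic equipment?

Jump rope €22.74: athletic equipment → 5.75% → €1.30755
Tennis racket €49.75: athletic equipment → 5.75% → €2.860625
Camping tent (2-person) €236.70: athletic equipment → 5.75% → €13.61025
Tax on athletic equipment: unrounded sum = €17.778425 → €17.78

€17.78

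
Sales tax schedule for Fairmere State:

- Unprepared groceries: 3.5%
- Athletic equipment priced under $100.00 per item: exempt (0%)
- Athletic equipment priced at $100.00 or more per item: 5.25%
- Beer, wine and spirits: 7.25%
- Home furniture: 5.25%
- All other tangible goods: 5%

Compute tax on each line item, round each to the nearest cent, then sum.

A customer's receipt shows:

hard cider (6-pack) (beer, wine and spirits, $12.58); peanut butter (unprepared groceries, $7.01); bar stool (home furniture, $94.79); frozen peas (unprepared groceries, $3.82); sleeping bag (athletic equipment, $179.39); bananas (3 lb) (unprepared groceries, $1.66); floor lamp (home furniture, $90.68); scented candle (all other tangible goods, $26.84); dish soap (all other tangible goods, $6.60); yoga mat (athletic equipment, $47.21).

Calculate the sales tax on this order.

$22.18

Hard cider (6-pack) $12.58: beer, wine and spirits → 7.25% → $0.91
Peanut butter $7.01: unprepared groceries → 3.5% → $0.25
Bar stool $94.79: home furniture → 5.25% → $4.98
Frozen peas $3.82: unprepared groceries → 3.5% → $0.13
Sleeping bag $179.39: athletic equipment, $100.00 or more → 5.25% → $9.42
Bananas (3 lb) $1.66: unprepared groceries → 3.5% → $0.06
Floor lamp $90.68: home furniture → 5.25% → $4.76
Scented candle $26.84: all other tangible goods → 5% → $1.34
Dish soap $6.60: all other tangible goods → 5% → $0.33
Yoga mat $47.21: athletic equipment, under $100.00 → 0% → $0.00
Total tax = $0.91 + $0.25 + $4.98 + $0.13 + $9.42 + $0.06 + $4.76 + $1.34 + $0.33 = $22.18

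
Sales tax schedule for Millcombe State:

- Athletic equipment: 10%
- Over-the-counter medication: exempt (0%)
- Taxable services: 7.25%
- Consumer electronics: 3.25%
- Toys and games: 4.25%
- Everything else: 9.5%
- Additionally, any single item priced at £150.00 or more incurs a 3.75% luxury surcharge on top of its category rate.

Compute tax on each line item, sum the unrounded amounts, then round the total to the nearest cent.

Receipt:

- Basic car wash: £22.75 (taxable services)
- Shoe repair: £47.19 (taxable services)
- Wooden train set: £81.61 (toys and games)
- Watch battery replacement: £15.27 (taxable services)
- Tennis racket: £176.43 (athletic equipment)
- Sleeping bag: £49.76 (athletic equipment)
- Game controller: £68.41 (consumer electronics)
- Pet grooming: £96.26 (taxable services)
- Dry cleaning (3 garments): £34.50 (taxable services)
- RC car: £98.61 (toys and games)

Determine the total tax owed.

£54.78

Basic car wash £22.75: taxable services → 7.25% → £1.649375
Shoe repair £47.19: taxable services → 7.25% → £3.421275
Wooden train set £81.61: toys and games → 4.25% → £3.468425
Watch battery replacement £15.27: taxable services → 7.25% → £1.107075
Tennis racket £176.43: athletic equipment → 10% + 3.75% surcharge = 13.75% → £24.259125
Sleeping bag £49.76: athletic equipment → 10% → £4.976
Game controller £68.41: consumer electronics → 3.25% → £2.223325
Pet grooming £96.26: taxable services → 7.25% → £6.97885
Dry cleaning (3 garments) £34.50: taxable services → 7.25% → £2.50125
RC car £98.61: toys and games → 4.25% → £4.190925
Unrounded tax sum = £54.775625 → £54.78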